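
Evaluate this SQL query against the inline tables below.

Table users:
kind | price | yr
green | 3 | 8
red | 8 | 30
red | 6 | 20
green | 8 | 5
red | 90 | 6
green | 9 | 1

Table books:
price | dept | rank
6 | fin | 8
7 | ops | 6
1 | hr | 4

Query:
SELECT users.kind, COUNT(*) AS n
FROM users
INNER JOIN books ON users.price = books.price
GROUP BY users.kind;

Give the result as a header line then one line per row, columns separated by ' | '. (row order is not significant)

After JOIN books (1 rows):
users.kind | users.price | users.yr | books.price | books.dept | books.rank
red | 6 | 20 | 6 | fin | 8
After GROUP BY (1 rows):
users.kind | n
red | 1

== RESULT ==
users.kind | n
red | 1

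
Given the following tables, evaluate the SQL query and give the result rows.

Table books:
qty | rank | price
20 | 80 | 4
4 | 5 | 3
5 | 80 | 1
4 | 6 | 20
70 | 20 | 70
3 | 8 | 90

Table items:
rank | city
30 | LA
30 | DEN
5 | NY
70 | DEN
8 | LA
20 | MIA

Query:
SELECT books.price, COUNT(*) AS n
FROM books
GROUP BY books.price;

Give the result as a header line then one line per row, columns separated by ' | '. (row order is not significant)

== RESULT ==
books.price | n
4 | 1
3 | 1
1 | 1
20 | 1
70 | 1
90 | 1

Derivation:
After GROUP BY (6 rows):
books.price | n
4 | 1
3 | 1
1 | 1
20 | 1
70 | 1
90 | 1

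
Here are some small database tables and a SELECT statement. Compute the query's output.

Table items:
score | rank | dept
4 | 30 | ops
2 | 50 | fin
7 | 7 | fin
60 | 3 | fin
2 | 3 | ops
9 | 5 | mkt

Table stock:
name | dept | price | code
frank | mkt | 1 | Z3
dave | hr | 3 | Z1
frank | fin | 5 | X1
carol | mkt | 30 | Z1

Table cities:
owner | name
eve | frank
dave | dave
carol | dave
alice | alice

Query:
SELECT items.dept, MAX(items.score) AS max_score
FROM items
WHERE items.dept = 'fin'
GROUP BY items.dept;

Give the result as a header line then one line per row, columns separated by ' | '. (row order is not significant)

After WHERE (3 rows):
items.score | items.rank | items.dept
2 | 50 | fin
7 | 7 | fin
60 | 3 | fin
After GROUP BY (1 rows):
items.dept | max_score
fin | 60

== RESULT ==
items.dept | max_score
fin | 60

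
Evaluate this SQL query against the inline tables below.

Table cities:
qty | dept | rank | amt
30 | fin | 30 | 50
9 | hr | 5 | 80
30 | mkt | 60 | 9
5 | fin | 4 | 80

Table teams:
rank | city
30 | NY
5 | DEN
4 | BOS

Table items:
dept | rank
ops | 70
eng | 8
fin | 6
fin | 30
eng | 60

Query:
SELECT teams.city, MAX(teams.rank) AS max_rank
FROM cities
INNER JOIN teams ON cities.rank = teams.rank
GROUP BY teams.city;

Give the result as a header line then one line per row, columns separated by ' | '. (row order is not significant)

After JOIN teams (3 rows):
cities.qty | cities.dept | cities.rank | cities.amt | teams.rank | teams.city
30 | fin | 30 | 50 | 30 | NY
9 | hr | 5 | 80 | 5 | DEN
5 | fin | 4 | 80 | 4 | BOS
After GROUP BY (3 rows):
teams.city | max_rank
NY | 30
DEN | 5
BOS | 4

== RESULT ==
teams.city | max_rank
NY | 30
DEN | 5
BOS | 4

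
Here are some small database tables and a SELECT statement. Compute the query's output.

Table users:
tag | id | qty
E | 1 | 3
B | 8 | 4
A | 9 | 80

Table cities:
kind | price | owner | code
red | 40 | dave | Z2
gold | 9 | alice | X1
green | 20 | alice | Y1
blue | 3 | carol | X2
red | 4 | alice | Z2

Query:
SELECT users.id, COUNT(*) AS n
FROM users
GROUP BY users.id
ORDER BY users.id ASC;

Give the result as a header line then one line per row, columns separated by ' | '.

After GROUP BY (3 rows):
users.id | n
1 | 1
8 | 1
9 | 1
After ORDER BY (3 rows):
users.id | n
1 | 1
8 | 1
9 | 1

== RESULT ==
users.id | n
1 | 1
8 | 1
9 | 1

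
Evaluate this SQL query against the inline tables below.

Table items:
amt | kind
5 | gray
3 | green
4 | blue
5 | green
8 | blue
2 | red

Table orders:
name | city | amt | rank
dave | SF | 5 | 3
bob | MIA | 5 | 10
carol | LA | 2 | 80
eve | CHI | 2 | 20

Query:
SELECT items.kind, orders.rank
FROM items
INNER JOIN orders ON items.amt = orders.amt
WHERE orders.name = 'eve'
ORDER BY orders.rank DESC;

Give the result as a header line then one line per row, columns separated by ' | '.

== RESULT ==
items.kind | orders.rank
red | 20

Derivation:
After JOIN orders (6 rows):
items.amt | items.kind | orders.name | orders.city | orders.amt | orders.rank
5 | gray | dave | SF | 5 | 3
5 | gray | bob | MIA | 5 | 10
5 | green | dave | SF | 5 | 3
5 | green | bob | MIA | 5 | 10
2 | red | carol | LA | 2 | 80
2 | red | eve | CHI | 2 | 20
After WHERE (1 rows):
items.amt | items.kind | orders.name | orders.city | orders.amt | orders.rank
2 | red | eve | CHI | 2 | 20
After SELECT (1 rows):
items.kind | orders.rank
red | 20
After ORDER BY (1 rows):
items.kind | orders.rank
red | 20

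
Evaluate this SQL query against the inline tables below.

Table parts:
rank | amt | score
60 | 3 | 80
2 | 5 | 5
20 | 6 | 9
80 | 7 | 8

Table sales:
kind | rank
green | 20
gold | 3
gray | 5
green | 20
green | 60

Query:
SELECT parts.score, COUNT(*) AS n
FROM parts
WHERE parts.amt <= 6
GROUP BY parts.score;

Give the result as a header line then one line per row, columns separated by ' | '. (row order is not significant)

After WHERE (3 rows):
parts.rank | parts.amt | parts.score
60 | 3 | 80
2 | 5 | 5
20 | 6 | 9
After GROUP BY (3 rows):
parts.score | n
80 | 1
5 | 1
9 | 1

== RESULT ==
parts.score | n
80 | 1
5 | 1
9 | 1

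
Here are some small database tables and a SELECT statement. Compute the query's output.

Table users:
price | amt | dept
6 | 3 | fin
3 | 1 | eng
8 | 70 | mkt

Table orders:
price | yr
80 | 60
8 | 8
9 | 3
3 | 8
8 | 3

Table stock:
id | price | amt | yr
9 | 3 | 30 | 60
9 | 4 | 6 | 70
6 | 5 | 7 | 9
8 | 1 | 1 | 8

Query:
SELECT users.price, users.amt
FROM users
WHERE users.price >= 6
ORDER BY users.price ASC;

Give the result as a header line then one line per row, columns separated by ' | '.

After WHERE (2 rows):
users.price | users.amt | users.dept
6 | 3 | fin
8 | 70 | mkt
After SELECT (2 rows):
users.price | users.amt
6 | 3
8 | 70
After ORDER BY (2 rows):
users.price | users.amt
6 | 3
8 | 70

== RESULT ==
users.price | users.amt
6 | 3
8 | 70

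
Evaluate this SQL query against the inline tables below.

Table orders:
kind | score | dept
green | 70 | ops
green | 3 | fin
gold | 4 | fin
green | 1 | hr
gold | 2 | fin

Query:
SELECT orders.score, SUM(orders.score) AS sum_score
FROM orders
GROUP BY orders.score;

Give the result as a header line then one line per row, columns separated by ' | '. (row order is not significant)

After GROUP BY (5 rows):
orders.score | sum_score
70 | 70
3 | 3
4 | 4
1 | 1
2 | 2

== RESULT ==
orders.score | sum_score
70 | 70
3 | 3
4 | 4
1 | 1
2 | 2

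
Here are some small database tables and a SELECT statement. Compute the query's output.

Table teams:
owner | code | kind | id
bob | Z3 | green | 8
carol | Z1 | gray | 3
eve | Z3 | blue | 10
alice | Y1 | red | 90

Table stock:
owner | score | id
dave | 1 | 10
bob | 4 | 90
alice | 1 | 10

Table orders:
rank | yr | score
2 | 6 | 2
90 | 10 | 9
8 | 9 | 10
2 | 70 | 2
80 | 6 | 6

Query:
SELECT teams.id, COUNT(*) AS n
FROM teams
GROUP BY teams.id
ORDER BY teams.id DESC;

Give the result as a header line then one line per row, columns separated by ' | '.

== RESULT ==
teams.id | n
90 | 1
10 | 1
8 | 1
3 | 1

Derivation:
After GROUP BY (4 rows):
teams.id | n
8 | 1
3 | 1
10 | 1
90 | 1
After ORDER BY (4 rows):
teams.id | n
90 | 1
10 | 1
8 | 1
3 | 1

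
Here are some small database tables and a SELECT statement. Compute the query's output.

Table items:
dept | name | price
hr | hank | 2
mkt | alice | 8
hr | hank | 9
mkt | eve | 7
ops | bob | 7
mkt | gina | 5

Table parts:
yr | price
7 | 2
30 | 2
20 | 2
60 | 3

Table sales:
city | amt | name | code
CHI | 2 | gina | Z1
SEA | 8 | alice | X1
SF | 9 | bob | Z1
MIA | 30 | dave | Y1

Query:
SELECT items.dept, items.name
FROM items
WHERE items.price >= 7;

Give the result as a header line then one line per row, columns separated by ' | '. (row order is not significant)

== RESULT ==
items.dept | items.name
mkt | alice
hr | hank
mkt | eve
ops | bob

Derivation:
After WHERE (4 rows):
items.dept | items.name | items.price
mkt | alice | 8
hr | hank | 9
mkt | eve | 7
ops | bob | 7
After SELECT (4 rows):
items.dept | items.name
mkt | alice
hr | hank
mkt | eve
ops | bob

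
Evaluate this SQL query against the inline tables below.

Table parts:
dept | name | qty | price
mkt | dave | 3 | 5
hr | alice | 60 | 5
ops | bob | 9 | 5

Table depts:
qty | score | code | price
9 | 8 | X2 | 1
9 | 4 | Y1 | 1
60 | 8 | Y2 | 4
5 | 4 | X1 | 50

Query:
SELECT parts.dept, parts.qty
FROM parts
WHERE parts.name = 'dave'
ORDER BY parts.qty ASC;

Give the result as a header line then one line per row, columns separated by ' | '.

== RESULT ==
parts.dept | parts.qty
mkt | 3

Derivation:
After WHERE (1 rows):
parts.dept | parts.name | parts.qty | parts.price
mkt | dave | 3 | 5
After SELECT (1 rows):
parts.dept | parts.qty
mkt | 3
After ORDER BY (1 rows):
parts.dept | parts.qty
mkt | 3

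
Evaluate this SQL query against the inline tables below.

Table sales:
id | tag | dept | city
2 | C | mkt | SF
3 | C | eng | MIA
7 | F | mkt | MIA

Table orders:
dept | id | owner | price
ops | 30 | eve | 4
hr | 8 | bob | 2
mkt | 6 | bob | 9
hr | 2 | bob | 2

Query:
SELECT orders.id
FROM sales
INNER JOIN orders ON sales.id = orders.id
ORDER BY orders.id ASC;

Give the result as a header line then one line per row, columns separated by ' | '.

After JOIN orders (1 rows):
sales.id | sales.tag | sales.dept | sales.city | orders.dept | orders.id | orders.owner | orders.price
2 | C | mkt | SF | hr | 2 | bob | 2
After SELECT (1 rows):
orders.id
2
After ORDER BY (1 rows):
orders.id
2

== RESULT ==
orders.id
2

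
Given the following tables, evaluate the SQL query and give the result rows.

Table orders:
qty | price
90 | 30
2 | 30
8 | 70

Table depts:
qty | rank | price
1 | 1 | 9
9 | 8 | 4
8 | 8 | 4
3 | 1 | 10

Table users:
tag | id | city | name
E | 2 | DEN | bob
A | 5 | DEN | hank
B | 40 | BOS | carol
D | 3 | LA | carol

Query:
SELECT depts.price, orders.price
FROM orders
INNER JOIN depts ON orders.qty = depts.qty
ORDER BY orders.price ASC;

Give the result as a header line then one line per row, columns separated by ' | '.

== RESULT ==
depts.price | orders.price
4 | 70

Derivation:
After JOIN depts (1 rows):
orders.qty | orders.price | depts.qty | depts.rank | depts.price
8 | 70 | 8 | 8 | 4
After SELECT (1 rows):
depts.price | orders.price
4 | 70
After ORDER BY (1 rows):
depts.price | orders.price
4 | 70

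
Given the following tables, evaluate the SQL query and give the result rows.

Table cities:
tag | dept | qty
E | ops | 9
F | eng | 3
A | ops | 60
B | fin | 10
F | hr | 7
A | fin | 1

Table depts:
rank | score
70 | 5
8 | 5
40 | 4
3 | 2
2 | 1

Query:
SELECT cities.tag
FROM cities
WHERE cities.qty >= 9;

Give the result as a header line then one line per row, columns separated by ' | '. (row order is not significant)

After WHERE (3 rows):
cities.tag | cities.dept | cities.qty
E | ops | 9
A | ops | 60
B | fin | 10
After SELECT (3 rows):
cities.tag
E
A
B

== RESULT ==
cities.tag
E
A
B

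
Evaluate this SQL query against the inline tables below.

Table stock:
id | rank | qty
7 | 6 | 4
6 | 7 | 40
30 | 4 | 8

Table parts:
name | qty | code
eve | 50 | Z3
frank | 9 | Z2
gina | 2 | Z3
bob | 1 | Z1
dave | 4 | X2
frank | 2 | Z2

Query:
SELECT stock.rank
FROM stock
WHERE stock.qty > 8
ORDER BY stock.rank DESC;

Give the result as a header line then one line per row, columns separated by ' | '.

After WHERE (1 rows):
stock.id | stock.rank | stock.qty
6 | 7 | 40
After SELECT (1 rows):
stock.rank
7
After ORDER BY (1 rows):
stock.rank
7

== RESULT ==
stock.rank
7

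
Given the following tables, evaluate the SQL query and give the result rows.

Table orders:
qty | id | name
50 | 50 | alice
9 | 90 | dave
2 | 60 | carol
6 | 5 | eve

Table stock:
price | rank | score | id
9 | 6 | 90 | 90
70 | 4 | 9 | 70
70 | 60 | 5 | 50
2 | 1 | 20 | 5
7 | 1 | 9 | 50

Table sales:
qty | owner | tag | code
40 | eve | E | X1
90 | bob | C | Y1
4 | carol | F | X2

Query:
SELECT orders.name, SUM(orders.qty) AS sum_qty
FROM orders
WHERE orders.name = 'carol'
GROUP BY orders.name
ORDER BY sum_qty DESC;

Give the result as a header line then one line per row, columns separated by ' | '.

After WHERE (1 rows):
orders.qty | orders.id | orders.name
2 | 60 | carol
After GROUP BY (1 rows):
orders.name | sum_qty
carol | 2
After ORDER BY (1 rows):
orders.name | sum_qty
carol | 2

== RESULT ==
orders.name | sum_qty
carol | 2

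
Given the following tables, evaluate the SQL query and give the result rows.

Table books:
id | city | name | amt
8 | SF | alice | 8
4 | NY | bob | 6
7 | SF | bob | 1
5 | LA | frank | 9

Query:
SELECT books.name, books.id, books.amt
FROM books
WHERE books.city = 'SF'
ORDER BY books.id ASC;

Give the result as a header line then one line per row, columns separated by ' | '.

After WHERE (2 rows):
books.id | books.city | books.name | books.amt
8 | SF | alice | 8
7 | SF | bob | 1
After SELECT (2 rows):
books.name | books.id | books.amt
alice | 8 | 8
bob | 7 | 1
After ORDER BY (2 rows):
books.name | books.id | books.amt
bob | 7 | 1
alice | 8 | 8

== RESULT ==
books.name | books.id | books.amt
bob | 7 | 1
alice | 8 | 8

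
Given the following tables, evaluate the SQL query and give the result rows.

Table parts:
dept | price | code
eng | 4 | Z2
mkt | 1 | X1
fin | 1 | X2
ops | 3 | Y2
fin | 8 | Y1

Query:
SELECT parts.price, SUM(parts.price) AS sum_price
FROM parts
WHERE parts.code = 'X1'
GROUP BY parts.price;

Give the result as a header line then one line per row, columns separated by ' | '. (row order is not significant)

== RESULT ==
parts.price | sum_price
1 | 1

Derivation:
After WHERE (1 rows):
parts.dept | parts.price | parts.code
mkt | 1 | X1
After GROUP BY (1 rows):
parts.price | sum_price
1 | 1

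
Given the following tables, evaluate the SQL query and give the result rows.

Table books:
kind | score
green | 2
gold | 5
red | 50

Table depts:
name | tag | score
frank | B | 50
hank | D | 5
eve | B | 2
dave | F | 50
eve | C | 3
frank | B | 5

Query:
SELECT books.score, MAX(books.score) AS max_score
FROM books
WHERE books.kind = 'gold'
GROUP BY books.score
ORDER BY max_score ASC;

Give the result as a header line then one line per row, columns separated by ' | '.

After WHERE (1 rows):
books.kind | books.score
gold | 5
After GROUP BY (1 rows):
books.score | max_score
5 | 5
After ORDER BY (1 rows):
books.score | max_score
5 | 5

== RESULT ==
books.score | max_score
5 | 5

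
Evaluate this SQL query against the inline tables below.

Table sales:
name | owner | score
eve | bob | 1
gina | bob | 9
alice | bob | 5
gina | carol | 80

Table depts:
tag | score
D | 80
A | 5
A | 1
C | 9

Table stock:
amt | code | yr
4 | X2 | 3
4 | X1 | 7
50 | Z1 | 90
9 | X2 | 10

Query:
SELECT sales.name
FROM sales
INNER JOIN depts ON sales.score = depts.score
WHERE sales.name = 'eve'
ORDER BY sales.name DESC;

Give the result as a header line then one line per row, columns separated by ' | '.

== RESULT ==
sales.name
eve

Derivation:
After JOIN depts (4 rows):
sales.name | sales.owner | sales.score | depts.tag | depts.score
eve | bob | 1 | A | 1
gina | bob | 9 | C | 9
alice | bob | 5 | A | 5
gina | carol | 80 | D | 80
After WHERE (1 rows):
sales.name | sales.owner | sales.score | depts.tag | depts.score
eve | bob | 1 | A | 1
After SELECT (1 rows):
sales.name
eve
After ORDER BY (1 rows):
sales.name
eve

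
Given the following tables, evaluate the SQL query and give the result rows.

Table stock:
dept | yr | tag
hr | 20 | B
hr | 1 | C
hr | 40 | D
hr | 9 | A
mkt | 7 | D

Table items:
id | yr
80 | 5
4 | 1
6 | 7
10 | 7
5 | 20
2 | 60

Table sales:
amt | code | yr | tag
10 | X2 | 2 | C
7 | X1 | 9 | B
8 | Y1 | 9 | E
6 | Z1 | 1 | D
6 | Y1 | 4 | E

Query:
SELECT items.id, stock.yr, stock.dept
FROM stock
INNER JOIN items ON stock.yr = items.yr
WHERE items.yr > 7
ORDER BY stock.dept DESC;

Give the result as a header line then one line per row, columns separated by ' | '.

== RESULT ==
items.id | stock.yr | stock.dept
5 | 20 | hr

Derivation:
After JOIN items (4 rows):
stock.dept | stock.yr | stock.tag | items.id | items.yr
hr | 20 | B | 5 | 20
hr | 1 | C | 4 | 1
mkt | 7 | D | 6 | 7
mkt | 7 | D | 10 | 7
After WHERE (1 rows):
stock.dept | stock.yr | stock.tag | items.id | items.yr
hr | 20 | B | 5 | 20
After SELECT (1 rows):
items.id | stock.yr | stock.dept
5 | 20 | hr
After ORDER BY (1 rows):
items.id | stock.yr | stock.dept
5 | 20 | hr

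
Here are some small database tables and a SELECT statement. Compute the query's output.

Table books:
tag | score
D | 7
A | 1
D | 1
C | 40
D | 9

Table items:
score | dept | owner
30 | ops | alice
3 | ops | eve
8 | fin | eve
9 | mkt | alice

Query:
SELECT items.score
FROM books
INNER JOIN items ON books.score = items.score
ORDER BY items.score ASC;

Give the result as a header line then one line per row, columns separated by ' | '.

== RESULT ==
items.score
9

Derivation:
After JOIN items (1 rows):
books.tag | books.score | items.score | items.dept | items.owner
D | 9 | 9 | mkt | alice
After SELECT (1 rows):
items.score
9
After ORDER BY (1 rows):
items.score
9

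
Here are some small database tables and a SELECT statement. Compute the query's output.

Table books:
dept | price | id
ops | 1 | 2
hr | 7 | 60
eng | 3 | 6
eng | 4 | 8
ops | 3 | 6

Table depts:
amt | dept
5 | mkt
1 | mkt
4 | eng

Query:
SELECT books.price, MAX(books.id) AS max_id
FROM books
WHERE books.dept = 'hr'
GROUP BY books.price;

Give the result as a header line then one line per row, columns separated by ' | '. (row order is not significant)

After WHERE (1 rows):
books.dept | books.price | books.id
hr | 7 | 60
After GROUP BY (1 rows):
books.price | max_id
7 | 60

== RESULT ==
books.price | max_id
7 | 60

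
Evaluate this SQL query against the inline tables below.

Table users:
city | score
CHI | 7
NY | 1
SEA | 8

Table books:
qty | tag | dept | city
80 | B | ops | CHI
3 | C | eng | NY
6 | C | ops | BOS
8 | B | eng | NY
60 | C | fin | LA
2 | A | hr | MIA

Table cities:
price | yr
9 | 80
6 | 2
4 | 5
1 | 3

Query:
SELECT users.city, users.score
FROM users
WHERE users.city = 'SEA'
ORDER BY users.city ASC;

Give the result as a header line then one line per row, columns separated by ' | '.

== RESULT ==
users.city | users.score
SEA | 8

Derivation:
After WHERE (1 rows):
users.city | users.score
SEA | 8
After SELECT (1 rows):
users.city | users.score
SEA | 8
After ORDER BY (1 rows):
users.city | users.score
SEA | 8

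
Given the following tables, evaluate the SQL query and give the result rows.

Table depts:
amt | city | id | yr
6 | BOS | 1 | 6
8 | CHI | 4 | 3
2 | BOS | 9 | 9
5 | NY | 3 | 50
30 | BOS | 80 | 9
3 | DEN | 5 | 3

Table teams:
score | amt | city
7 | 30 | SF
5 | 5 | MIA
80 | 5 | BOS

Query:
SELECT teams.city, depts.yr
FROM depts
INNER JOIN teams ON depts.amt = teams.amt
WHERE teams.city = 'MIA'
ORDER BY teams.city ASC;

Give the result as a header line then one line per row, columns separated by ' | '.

After JOIN teams (3 rows):
depts.amt | depts.city | depts.id | depts.yr | teams.score | teams.amt | teams.city
5 | NY | 3 | 50 | 5 | 5 | MIA
5 | NY | 3 | 50 | 80 | 5 | BOS
30 | BOS | 80 | 9 | 7 | 30 | SF
After WHERE (1 rows):
depts.amt | depts.city | depts.id | depts.yr | teams.score | teams.amt | teams.city
5 | NY | 3 | 50 | 5 | 5 | MIA
After SELECT (1 rows):
teams.city | depts.yr
MIA | 50
After ORDER BY (1 rows):
teams.city | depts.yr
MIA | 50

== RESULT ==
teams.city | depts.yr
MIA | 50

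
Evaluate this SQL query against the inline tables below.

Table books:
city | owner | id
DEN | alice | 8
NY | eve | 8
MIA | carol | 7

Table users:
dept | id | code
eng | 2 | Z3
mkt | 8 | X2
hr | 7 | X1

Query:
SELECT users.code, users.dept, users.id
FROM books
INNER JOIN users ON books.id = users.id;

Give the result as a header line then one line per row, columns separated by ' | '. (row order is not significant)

After JOIN users (3 rows):
books.city | books.owner | books.id | users.dept | users.id | users.code
DEN | alice | 8 | mkt | 8 | X2
NY | eve | 8 | mkt | 8 | X2
MIA | carol | 7 | hr | 7 | X1
After SELECT (3 rows):
users.code | users.dept | users.id
X2 | mkt | 8
X2 | mkt | 8
X1 | hr | 7

== RESULT ==
users.code | users.dept | users.id
X2 | mkt | 8
X2 | mkt | 8
X1 | hr | 7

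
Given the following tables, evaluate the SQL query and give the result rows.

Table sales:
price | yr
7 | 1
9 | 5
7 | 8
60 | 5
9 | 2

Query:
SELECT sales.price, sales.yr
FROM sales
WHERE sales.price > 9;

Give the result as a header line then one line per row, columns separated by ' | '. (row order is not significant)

== RESULT ==
sales.price | sales.yr
60 | 5

Derivation:
After WHERE (1 rows):
sales.price | sales.yr
60 | 5
After SELECT (1 rows):
sales.price | sales.yr
60 | 5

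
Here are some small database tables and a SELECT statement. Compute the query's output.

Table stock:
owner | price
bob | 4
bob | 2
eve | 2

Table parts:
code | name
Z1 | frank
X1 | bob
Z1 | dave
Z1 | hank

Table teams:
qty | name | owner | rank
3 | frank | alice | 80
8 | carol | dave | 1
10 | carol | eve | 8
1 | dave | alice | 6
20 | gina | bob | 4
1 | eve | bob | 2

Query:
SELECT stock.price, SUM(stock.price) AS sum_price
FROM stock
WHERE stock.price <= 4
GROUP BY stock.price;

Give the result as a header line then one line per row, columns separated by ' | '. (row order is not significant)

After WHERE (3 rows):
stock.owner | stock.price
bob | 4
bob | 2
eve | 2
After GROUP BY (2 rows):
stock.price | sum_price
4 | 4
2 | 4

== RESULT ==
stock.price | sum_price
4 | 4
2 | 4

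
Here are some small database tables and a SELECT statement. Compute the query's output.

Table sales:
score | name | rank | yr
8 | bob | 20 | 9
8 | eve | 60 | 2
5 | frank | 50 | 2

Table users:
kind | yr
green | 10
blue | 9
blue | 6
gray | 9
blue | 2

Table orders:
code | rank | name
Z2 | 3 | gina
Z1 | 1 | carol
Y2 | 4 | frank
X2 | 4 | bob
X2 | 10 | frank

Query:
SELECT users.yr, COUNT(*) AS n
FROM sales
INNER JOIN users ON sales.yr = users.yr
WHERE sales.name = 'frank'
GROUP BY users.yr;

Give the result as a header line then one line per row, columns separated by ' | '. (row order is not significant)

After JOIN users (4 rows):
sales.score | sales.name | sales.rank | sales.yr | users.kind | users.yr
8 | bob | 20 | 9 | blue | 9
8 | bob | 20 | 9 | gray | 9
8 | eve | 60 | 2 | blue | 2
5 | frank | 50 | 2 | blue | 2
After WHERE (1 rows):
sales.score | sales.name | sales.rank | sales.yr | users.kind | users.yr
5 | frank | 50 | 2 | blue | 2
After GROUP BY (1 rows):
users.yr | n
2 | 1

== RESULT ==
users.yr | n
2 | 1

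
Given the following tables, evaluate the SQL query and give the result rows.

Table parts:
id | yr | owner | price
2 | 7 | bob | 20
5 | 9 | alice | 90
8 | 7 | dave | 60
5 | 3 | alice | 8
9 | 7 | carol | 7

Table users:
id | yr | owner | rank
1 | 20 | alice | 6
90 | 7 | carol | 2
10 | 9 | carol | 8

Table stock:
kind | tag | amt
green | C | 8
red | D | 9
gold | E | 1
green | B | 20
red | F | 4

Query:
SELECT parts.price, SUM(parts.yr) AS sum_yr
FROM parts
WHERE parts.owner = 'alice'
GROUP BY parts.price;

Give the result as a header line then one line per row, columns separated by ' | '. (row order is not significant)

== RESULT ==
parts.price | sum_yr
90 | 9
8 | 3

Derivation:
After WHERE (2 rows):
parts.id | parts.yr | parts.owner | parts.price
5 | 9 | alice | 90
5 | 3 | alice | 8
After GROUP BY (2 rows):
parts.price | sum_yr
90 | 9
8 | 3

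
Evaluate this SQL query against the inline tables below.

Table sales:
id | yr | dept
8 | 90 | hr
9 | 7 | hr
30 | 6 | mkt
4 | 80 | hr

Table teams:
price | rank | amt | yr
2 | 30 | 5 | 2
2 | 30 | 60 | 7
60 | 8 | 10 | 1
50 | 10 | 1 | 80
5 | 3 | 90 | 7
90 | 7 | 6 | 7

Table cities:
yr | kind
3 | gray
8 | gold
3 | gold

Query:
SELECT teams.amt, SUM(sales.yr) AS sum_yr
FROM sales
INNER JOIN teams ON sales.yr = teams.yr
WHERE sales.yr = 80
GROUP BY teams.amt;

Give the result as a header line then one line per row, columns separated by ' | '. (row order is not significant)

After JOIN teams (4 rows):
sales.id | sales.yr | sales.dept | teams.price | teams.rank | teams.amt | teams.yr
9 | 7 | hr | 2 | 30 | 60 | 7
9 | 7 | hr | 5 | 3 | 90 | 7
9 | 7 | hr | 90 | 7 | 6 | 7
4 | 80 | hr | 50 | 10 | 1 | 80
After WHERE (1 rows):
sales.id | sales.yr | sales.dept | teams.price | teams.rank | teams.amt | teams.yr
4 | 80 | hr | 50 | 10 | 1 | 80
After GROUP BY (1 rows):
teams.amt | sum_yr
1 | 80

== RESULT ==
teams.amt | sum_yr
1 | 80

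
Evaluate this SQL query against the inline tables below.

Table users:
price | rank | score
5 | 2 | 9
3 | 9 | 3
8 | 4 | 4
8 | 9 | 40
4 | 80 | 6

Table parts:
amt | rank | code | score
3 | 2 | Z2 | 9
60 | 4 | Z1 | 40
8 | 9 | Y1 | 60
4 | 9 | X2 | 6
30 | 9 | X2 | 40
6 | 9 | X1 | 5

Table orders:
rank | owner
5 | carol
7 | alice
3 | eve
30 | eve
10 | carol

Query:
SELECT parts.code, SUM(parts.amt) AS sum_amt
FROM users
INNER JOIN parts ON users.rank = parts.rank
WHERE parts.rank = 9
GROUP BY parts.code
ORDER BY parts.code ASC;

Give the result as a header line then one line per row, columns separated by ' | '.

== RESULT ==
parts.code | sum_amt
X1 | 12
X2 | 68
Y1 | 16

Derivation:
After JOIN parts (10 rows):
users.price | users.rank | users.score | parts.amt | parts.rank | parts.code | parts.score
5 | 2 | 9 | 3 | 2 | Z2 | 9
3 | 9 | 3 | 8 | 9 | Y1 | 60
3 | 9 | 3 | 4 | 9 | X2 | 6
3 | 9 | 3 | 30 | 9 | X2 | 40
3 | 9 | 3 | 6 | 9 | X1 | 5
8 | 4 | 4 | 60 | 4 | Z1 | 40
8 | 9 | 40 | 8 | 9 | Y1 | 60
8 | 9 | 40 | 4 | 9 | X2 | 6
8 | 9 | 40 | 30 | 9 | X2 | 40
8 | 9 | 40 | 6 | 9 | X1 | 5
After WHERE (8 rows):
users.price | users.rank | users.score | parts.amt | parts.rank | parts.code | parts.score
3 | 9 | 3 | 8 | 9 | Y1 | 60
3 | 9 | 3 | 4 | 9 | X2 | 6
3 | 9 | 3 | 30 | 9 | X2 | 40
3 | 9 | 3 | 6 | 9 | X1 | 5
8 | 9 | 40 | 8 | 9 | Y1 | 60
8 | 9 | 40 | 4 | 9 | X2 | 6
8 | 9 | 40 | 30 | 9 | X2 | 40
8 | 9 | 40 | 6 | 9 | X1 | 5
After GROUP BY (3 rows):
parts.code | sum_amt
Y1 | 16
X2 | 68
X1 | 12
After ORDER BY (3 rows):
parts.code | sum_amt
X1 | 12
X2 | 68
Y1 | 16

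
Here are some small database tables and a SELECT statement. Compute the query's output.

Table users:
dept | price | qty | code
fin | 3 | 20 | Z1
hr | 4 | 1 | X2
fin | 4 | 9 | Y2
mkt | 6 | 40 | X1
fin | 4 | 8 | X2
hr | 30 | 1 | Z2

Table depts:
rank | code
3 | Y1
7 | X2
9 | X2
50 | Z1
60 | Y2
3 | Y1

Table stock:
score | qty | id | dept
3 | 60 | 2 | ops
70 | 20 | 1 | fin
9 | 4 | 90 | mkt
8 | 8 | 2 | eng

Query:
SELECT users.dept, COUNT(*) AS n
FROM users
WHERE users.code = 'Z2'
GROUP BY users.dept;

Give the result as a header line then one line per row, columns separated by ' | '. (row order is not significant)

== RESULT ==
users.dept | n
hr | 1

Derivation:
After WHERE (1 rows):
users.dept | users.price | users.qty | users.code
hr | 30 | 1 | Z2
After GROUP BY (1 rows):
users.dept | n
hr | 1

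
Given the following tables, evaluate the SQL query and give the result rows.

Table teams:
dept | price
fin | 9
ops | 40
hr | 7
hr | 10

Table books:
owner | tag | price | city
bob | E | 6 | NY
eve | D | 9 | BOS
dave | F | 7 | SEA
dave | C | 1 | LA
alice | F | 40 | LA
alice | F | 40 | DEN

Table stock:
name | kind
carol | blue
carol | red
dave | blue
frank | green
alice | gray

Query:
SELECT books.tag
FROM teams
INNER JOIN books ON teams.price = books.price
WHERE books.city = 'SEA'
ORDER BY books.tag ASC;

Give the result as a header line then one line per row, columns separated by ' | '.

== RESULT ==
books.tag
F

Derivation:
After JOIN books (4 rows):
teams.dept | teams.price | books.owner | books.tag | books.price | books.city
fin | 9 | eve | D | 9 | BOS
ops | 40 | alice | F | 40 | LA
ops | 40 | alice | F | 40 | DEN
hr | 7 | dave | F | 7 | SEA
After WHERE (1 rows):
teams.dept | teams.price | books.owner | books.tag | books.price | books.city
hr | 7 | dave | F | 7 | SEA
After SELECT (1 rows):
books.tag
F
After ORDER BY (1 rows):
books.tag
F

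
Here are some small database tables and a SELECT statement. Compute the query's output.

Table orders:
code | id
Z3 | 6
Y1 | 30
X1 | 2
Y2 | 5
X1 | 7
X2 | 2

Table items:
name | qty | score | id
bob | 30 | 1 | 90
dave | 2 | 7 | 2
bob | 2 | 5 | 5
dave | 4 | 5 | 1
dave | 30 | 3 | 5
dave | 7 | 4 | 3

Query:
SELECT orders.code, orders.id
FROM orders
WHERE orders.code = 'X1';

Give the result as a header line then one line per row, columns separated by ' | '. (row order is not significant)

After WHERE (2 rows):
orders.code | orders.id
X1 | 2
X1 | 7
After SELECT (2 rows):
orders.code | orders.id
X1 | 2
X1 | 7

== RESULT ==
orders.code | orders.id
X1 | 2
X1 | 7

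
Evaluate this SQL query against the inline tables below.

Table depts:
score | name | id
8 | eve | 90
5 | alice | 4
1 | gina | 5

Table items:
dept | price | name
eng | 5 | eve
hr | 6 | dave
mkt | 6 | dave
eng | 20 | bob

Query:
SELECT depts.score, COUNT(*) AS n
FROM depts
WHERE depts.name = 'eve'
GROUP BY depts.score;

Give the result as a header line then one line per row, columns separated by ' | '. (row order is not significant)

After WHERE (1 rows):
depts.score | depts.name | depts.id
8 | eve | 90
After GROUP BY (1 rows):
depts.score | n
8 | 1

== RESULT ==
depts.score | n
8 | 1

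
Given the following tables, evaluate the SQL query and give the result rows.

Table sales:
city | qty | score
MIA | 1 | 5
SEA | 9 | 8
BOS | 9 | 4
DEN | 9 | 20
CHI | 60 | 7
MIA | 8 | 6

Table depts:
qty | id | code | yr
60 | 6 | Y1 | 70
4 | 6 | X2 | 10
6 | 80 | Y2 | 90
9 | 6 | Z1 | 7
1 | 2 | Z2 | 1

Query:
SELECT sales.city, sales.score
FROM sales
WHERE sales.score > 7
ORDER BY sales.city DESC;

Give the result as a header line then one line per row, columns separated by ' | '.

== RESULT ==
sales.city | sales.score
SEA | 8
DEN | 20

Derivation:
After WHERE (2 rows):
sales.city | sales.qty | sales.score
SEA | 9 | 8
DEN | 9 | 20
After SELECT (2 rows):
sales.city | sales.score
SEA | 8
DEN | 20
After ORDER BY (2 rows):
sales.city | sales.score
SEA | 8
DEN | 20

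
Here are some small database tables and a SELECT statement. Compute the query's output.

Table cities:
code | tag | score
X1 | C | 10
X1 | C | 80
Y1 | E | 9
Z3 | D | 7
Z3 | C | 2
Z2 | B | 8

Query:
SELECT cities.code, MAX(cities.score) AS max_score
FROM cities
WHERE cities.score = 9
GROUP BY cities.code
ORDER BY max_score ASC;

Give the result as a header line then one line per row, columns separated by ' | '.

After WHERE (1 rows):
cities.code | cities.tag | cities.score
Y1 | E | 9
After GROUP BY (1 rows):
cities.code | max_score
Y1 | 9
After ORDER BY (1 rows):
cities.code | max_score
Y1 | 9

== RESULT ==
cities.code | max_score
Y1 | 9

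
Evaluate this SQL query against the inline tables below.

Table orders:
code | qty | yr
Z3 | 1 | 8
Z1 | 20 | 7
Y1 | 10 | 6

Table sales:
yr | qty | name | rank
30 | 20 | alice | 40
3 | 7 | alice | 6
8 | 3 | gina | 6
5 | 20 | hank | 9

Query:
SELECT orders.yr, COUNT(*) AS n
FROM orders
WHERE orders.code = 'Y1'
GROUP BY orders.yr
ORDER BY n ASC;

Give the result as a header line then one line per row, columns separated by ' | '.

After WHERE (1 rows):
orders.code | orders.qty | orders.yr
Y1 | 10 | 6
After GROUP BY (1 rows):
orders.yr | n
6 | 1
After ORDER BY (1 rows):
orders.yr | n
6 | 1

== RESULT ==
orders.yr | n
6 | 1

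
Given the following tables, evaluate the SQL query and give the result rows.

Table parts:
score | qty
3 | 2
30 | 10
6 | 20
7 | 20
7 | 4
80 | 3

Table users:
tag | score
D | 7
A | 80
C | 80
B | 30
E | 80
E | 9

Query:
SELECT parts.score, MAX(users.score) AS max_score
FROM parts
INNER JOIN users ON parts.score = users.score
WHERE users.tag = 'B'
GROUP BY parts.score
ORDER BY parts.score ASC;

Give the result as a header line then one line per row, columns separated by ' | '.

== RESULT ==
parts.score | max_score
30 | 30

Derivation:
After JOIN users (6 rows):
parts.score | parts.qty | users.tag | users.score
30 | 10 | B | 30
7 | 20 | D | 7
7 | 4 | D | 7
80 | 3 | A | 80
80 | 3 | C | 80
80 | 3 | E | 80
After WHERE (1 rows):
parts.score | parts.qty | users.tag | users.score
30 | 10 | B | 30
After GROUP BY (1 rows):
parts.score | max_score
30 | 30
After ORDER BY (1 rows):
parts.score | max_score
30 | 30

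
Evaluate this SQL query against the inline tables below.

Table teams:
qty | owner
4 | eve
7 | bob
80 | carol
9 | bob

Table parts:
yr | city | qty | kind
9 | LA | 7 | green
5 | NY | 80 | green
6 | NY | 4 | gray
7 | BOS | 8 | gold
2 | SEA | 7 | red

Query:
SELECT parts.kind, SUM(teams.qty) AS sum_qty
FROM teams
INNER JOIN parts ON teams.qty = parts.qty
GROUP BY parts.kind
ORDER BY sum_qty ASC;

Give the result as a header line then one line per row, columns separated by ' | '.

After JOIN parts (4 rows):
teams.qty | teams.owner | parts.yr | parts.city | parts.qty | parts.kind
4 | eve | 6 | NY | 4 | gray
7 | bob | 9 | LA | 7 | green
7 | bob | 2 | SEA | 7 | red
80 | carol | 5 | NY | 80 | green
After GROUP BY (3 rows):
parts.kind | sum_qty
gray | 4
green | 87
red | 7
After ORDER BY (3 rows):
parts.kind | sum_qty
gray | 4
red | 7
green | 87

== RESULT ==
parts.kind | sum_qty
gray | 4
red | 7
green | 87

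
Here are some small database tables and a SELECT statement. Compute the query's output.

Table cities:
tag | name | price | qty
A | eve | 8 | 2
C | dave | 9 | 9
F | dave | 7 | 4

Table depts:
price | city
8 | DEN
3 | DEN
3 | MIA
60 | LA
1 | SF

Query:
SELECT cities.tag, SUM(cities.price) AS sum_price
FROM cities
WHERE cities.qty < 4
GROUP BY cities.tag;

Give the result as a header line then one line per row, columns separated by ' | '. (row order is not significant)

After WHERE (1 rows):
cities.tag | cities.name | cities.price | cities.qty
A | eve | 8 | 2
After GROUP BY (1 rows):
cities.tag | sum_price
A | 8

== RESULT ==
cities.tag | sum_price
A | 8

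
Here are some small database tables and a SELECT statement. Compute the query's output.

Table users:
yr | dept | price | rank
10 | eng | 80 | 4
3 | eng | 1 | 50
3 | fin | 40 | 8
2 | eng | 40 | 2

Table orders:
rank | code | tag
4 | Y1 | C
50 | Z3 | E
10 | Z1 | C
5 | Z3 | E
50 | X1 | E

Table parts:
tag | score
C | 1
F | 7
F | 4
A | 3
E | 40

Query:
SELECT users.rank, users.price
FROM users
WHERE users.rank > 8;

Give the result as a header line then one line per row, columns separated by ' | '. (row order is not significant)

After WHERE (1 rows):
users.yr | users.dept | users.price | users.rank
3 | eng | 1 | 50
After SELECT (1 rows):
users.rank | users.price
50 | 1

== RESULT ==
users.rank | users.price
50 | 1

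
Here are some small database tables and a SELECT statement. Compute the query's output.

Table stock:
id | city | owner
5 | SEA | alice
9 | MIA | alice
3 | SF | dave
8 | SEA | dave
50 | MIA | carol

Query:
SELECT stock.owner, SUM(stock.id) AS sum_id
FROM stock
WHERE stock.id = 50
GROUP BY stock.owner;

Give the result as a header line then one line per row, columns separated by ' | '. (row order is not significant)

After WHERE (1 rows):
stock.id | stock.city | stock.owner
50 | MIA | carol
After GROUP BY (1 rows):
stock.owner | sum_id
carol | 50

== RESULT ==
stock.owner | sum_id
carol | 50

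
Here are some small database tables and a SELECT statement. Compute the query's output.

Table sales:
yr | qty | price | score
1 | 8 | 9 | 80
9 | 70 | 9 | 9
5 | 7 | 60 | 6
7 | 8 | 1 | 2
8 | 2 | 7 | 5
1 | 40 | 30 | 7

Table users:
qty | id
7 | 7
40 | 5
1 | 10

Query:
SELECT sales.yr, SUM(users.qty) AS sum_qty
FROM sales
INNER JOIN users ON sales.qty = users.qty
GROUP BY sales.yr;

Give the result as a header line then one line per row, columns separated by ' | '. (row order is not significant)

== RESULT ==
sales.yr | sum_qty
5 | 7
1 | 40

Derivation:
After JOIN users (2 rows):
sales.yr | sales.qty | sales.price | sales.score | users.qty | users.id
5 | 7 | 60 | 6 | 7 | 7
1 | 40 | 30 | 7 | 40 | 5
After GROUP BY (2 rows):
sales.yr | sum_qty
5 | 7
1 | 40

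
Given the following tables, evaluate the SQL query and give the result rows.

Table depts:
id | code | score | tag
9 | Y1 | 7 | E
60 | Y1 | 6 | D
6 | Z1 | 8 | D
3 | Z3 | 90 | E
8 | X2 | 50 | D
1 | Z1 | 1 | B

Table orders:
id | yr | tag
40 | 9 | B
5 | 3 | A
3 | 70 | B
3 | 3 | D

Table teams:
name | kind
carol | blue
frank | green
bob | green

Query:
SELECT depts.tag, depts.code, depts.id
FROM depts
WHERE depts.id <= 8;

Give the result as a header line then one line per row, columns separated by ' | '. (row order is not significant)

== RESULT ==
depts.tag | depts.code | depts.id
D | Z1 | 6
E | Z3 | 3
D | X2 | 8
B | Z1 | 1

Derivation:
After WHERE (4 rows):
depts.id | depts.code | depts.score | depts.tag
6 | Z1 | 8 | D
3 | Z3 | 90 | E
8 | X2 | 50 | D
1 | Z1 | 1 | B
After SELECT (4 rows):
depts.tag | depts.code | depts.id
D | Z1 | 6
E | Z3 | 3
D | X2 | 8
B | Z1 | 1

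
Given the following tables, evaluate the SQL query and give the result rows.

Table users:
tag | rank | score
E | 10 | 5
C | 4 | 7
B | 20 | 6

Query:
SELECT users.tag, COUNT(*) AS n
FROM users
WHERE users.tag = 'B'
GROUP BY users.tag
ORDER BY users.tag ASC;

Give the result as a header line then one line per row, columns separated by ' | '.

After WHERE (1 rows):
users.tag | users.rank | users.score
B | 20 | 6
After GROUP BY (1 rows):
users.tag | n
B | 1
After ORDER BY (1 rows):
users.tag | n
B | 1

== RESULT ==
users.tag | n
B | 1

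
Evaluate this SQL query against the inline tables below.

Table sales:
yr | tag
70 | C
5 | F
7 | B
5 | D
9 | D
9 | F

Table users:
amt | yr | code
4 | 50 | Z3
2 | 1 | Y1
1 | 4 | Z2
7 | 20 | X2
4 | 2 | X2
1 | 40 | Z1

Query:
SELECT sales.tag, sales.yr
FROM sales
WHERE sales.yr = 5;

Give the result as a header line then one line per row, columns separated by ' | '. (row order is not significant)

After WHERE (2 rows):
sales.yr | sales.tag
5 | F
5 | D
After SELECT (2 rows):
sales.tag | sales.yr
F | 5
D | 5

== RESULT ==
sales.tag | sales.yr
F | 5
D | 5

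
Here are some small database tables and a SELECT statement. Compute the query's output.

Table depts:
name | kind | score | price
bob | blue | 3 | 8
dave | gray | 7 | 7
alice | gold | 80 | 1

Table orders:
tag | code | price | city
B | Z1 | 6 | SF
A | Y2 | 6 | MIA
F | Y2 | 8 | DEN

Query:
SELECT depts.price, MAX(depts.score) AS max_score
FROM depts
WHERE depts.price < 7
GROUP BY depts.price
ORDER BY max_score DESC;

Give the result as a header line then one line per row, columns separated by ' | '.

== RESULT ==
depts.price | max_score
1 | 80

Derivation:
After WHERE (1 rows):
depts.name | depts.kind | depts.score | depts.price
alice | gold | 80 | 1
After GROUP BY (1 rows):
depts.price | max_score
1 | 80
After ORDER BY (1 rows):
depts.price | max_score
1 | 80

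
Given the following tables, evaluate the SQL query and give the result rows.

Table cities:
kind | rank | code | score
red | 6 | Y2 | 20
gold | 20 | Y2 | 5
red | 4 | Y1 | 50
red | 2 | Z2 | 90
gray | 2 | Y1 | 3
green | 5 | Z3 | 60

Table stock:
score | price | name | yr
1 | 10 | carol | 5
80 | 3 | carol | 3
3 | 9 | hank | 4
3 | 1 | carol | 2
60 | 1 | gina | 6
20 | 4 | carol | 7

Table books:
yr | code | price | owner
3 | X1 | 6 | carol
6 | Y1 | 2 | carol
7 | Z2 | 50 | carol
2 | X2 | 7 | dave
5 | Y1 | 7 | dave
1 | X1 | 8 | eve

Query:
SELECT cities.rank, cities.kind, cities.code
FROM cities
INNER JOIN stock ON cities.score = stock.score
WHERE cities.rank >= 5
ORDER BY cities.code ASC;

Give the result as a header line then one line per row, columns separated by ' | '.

== RESULT ==
cities.rank | cities.kind | cities.code
6 | red | Y2
5 | green | Z3

Derivation:
After JOIN stock (4 rows):
cities.kind | cities.rank | cities.code | cities.score | stock.score | stock.price | stock.name | stock.yr
red | 6 | Y2 | 20 | 20 | 4 | carol | 7
gray | 2 | Y1 | 3 | 3 | 9 | hank | 4
gray | 2 | Y1 | 3 | 3 | 1 | carol | 2
green | 5 | Z3 | 60 | 60 | 1 | gina | 6
After WHERE (2 rows):
cities.kind | cities.rank | cities.code | cities.score | stock.score | stock.price | stock.name | stock.yr
red | 6 | Y2 | 20 | 20 | 4 | carol | 7
green | 5 | Z3 | 60 | 60 | 1 | gina | 6
After SELECT (2 rows):
cities.rank | cities.kind | cities.code
6 | red | Y2
5 | green | Z3
After ORDER BY (2 rows):
cities.rank | cities.kind | cities.code
6 | red | Y2
5 | green | Z3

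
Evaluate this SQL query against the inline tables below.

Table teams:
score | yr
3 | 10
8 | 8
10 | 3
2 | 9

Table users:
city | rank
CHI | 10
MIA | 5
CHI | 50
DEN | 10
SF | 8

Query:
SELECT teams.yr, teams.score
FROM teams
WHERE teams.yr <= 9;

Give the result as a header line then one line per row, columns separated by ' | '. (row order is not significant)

== RESULT ==
teams.yr | teams.score
8 | 8
3 | 10
9 | 2

Derivation:
After WHERE (3 rows):
teams.score | teams.yr
8 | 8
10 | 3
2 | 9
After SELECT (3 rows):
teams.yr | teams.score
8 | 8
3 | 10
9 | 2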